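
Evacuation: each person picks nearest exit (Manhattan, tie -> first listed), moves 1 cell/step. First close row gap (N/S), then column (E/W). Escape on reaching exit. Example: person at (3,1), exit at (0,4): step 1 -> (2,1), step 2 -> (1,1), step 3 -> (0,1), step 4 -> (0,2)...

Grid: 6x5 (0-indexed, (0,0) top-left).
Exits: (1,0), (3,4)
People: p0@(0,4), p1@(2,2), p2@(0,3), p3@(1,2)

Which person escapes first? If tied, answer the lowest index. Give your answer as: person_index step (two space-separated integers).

Answer: 3 2

Derivation:
Step 1: p0:(0,4)->(1,4) | p1:(2,2)->(1,2) | p2:(0,3)->(1,3) | p3:(1,2)->(1,1)
Step 2: p0:(1,4)->(2,4) | p1:(1,2)->(1,1) | p2:(1,3)->(1,2) | p3:(1,1)->(1,0)->EXIT
Step 3: p0:(2,4)->(3,4)->EXIT | p1:(1,1)->(1,0)->EXIT | p2:(1,2)->(1,1) | p3:escaped
Step 4: p0:escaped | p1:escaped | p2:(1,1)->(1,0)->EXIT | p3:escaped
Exit steps: [3, 3, 4, 2]
First to escape: p3 at step 2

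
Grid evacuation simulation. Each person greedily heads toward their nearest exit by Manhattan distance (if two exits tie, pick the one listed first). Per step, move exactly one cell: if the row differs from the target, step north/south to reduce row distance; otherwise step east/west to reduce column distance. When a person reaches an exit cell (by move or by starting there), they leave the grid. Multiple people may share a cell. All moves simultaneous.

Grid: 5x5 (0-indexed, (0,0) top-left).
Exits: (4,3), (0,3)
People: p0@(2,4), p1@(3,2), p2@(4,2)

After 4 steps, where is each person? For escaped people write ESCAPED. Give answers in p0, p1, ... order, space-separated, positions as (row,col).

Step 1: p0:(2,4)->(3,4) | p1:(3,2)->(4,2) | p2:(4,2)->(4,3)->EXIT
Step 2: p0:(3,4)->(4,4) | p1:(4,2)->(4,3)->EXIT | p2:escaped
Step 3: p0:(4,4)->(4,3)->EXIT | p1:escaped | p2:escaped

ESCAPED ESCAPED ESCAPED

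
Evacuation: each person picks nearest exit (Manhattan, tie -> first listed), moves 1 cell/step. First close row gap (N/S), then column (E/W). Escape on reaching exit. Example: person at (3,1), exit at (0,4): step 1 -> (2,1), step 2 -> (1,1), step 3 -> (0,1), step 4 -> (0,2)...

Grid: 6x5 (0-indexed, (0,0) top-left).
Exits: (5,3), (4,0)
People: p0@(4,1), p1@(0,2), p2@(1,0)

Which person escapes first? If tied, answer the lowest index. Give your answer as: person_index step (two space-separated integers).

Step 1: p0:(4,1)->(4,0)->EXIT | p1:(0,2)->(1,2) | p2:(1,0)->(2,0)
Step 2: p0:escaped | p1:(1,2)->(2,2) | p2:(2,0)->(3,0)
Step 3: p0:escaped | p1:(2,2)->(3,2) | p2:(3,0)->(4,0)->EXIT
Step 4: p0:escaped | p1:(3,2)->(4,2) | p2:escaped
Step 5: p0:escaped | p1:(4,2)->(5,2) | p2:escaped
Step 6: p0:escaped | p1:(5,2)->(5,3)->EXIT | p2:escaped
Exit steps: [1, 6, 3]
First to escape: p0 at step 1

Answer: 0 1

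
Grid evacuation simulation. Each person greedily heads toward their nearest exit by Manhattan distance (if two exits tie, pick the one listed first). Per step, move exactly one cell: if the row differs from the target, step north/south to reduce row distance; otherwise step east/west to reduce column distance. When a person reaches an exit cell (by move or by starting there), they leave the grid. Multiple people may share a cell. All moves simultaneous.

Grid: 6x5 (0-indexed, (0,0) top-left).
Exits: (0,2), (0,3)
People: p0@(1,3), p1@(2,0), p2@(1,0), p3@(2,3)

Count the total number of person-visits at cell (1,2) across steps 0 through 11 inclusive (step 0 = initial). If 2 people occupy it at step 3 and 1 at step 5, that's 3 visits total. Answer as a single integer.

Answer: 0

Derivation:
Step 0: p0@(1,3) p1@(2,0) p2@(1,0) p3@(2,3) -> at (1,2): 0 [-], cum=0
Step 1: p0@ESC p1@(1,0) p2@(0,0) p3@(1,3) -> at (1,2): 0 [-], cum=0
Step 2: p0@ESC p1@(0,0) p2@(0,1) p3@ESC -> at (1,2): 0 [-], cum=0
Step 3: p0@ESC p1@(0,1) p2@ESC p3@ESC -> at (1,2): 0 [-], cum=0
Step 4: p0@ESC p1@ESC p2@ESC p3@ESC -> at (1,2): 0 [-], cum=0
Total visits = 0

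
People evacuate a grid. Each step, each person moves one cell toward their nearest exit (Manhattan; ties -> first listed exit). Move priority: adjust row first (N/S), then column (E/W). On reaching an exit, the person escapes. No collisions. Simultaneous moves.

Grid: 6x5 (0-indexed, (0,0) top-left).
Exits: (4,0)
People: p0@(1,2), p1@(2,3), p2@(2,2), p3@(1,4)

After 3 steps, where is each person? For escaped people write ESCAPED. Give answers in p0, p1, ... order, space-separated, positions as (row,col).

Step 1: p0:(1,2)->(2,2) | p1:(2,3)->(3,3) | p2:(2,2)->(3,2) | p3:(1,4)->(2,4)
Step 2: p0:(2,2)->(3,2) | p1:(3,3)->(4,3) | p2:(3,2)->(4,2) | p3:(2,4)->(3,4)
Step 3: p0:(3,2)->(4,2) | p1:(4,3)->(4,2) | p2:(4,2)->(4,1) | p3:(3,4)->(4,4)

(4,2) (4,2) (4,1) (4,4)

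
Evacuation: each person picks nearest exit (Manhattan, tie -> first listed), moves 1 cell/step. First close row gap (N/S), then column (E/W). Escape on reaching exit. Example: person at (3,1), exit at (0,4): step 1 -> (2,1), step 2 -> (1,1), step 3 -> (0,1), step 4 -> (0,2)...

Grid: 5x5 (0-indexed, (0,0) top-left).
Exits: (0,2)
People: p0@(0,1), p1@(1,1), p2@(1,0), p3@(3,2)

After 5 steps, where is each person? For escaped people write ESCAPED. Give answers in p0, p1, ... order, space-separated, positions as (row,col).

Step 1: p0:(0,1)->(0,2)->EXIT | p1:(1,1)->(0,1) | p2:(1,0)->(0,0) | p3:(3,2)->(2,2)
Step 2: p0:escaped | p1:(0,1)->(0,2)->EXIT | p2:(0,0)->(0,1) | p3:(2,2)->(1,2)
Step 3: p0:escaped | p1:escaped | p2:(0,1)->(0,2)->EXIT | p3:(1,2)->(0,2)->EXIT

ESCAPED ESCAPED ESCAPED ESCAPED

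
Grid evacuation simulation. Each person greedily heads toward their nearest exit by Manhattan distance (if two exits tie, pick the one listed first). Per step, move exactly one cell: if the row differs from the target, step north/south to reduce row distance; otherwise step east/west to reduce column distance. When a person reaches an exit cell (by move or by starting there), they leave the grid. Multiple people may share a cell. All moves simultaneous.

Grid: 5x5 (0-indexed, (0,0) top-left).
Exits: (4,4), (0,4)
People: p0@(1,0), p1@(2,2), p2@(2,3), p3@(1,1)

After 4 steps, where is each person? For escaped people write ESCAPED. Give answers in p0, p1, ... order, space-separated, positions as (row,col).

Step 1: p0:(1,0)->(0,0) | p1:(2,2)->(3,2) | p2:(2,3)->(3,3) | p3:(1,1)->(0,1)
Step 2: p0:(0,0)->(0,1) | p1:(3,2)->(4,2) | p2:(3,3)->(4,3) | p3:(0,1)->(0,2)
Step 3: p0:(0,1)->(0,2) | p1:(4,2)->(4,3) | p2:(4,3)->(4,4)->EXIT | p3:(0,2)->(0,3)
Step 4: p0:(0,2)->(0,3) | p1:(4,3)->(4,4)->EXIT | p2:escaped | p3:(0,3)->(0,4)->EXIT

(0,3) ESCAPED ESCAPED ESCAPED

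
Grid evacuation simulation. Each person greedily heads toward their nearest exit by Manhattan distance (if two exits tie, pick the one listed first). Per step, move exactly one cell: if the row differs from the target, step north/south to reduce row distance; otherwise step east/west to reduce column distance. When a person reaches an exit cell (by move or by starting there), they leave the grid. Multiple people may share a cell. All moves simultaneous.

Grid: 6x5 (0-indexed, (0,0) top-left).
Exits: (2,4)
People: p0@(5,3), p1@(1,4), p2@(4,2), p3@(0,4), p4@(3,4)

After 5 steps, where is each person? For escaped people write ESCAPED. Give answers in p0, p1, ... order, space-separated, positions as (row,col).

Step 1: p0:(5,3)->(4,3) | p1:(1,4)->(2,4)->EXIT | p2:(4,2)->(3,2) | p3:(0,4)->(1,4) | p4:(3,4)->(2,4)->EXIT
Step 2: p0:(4,3)->(3,3) | p1:escaped | p2:(3,2)->(2,2) | p3:(1,4)->(2,4)->EXIT | p4:escaped
Step 3: p0:(3,3)->(2,3) | p1:escaped | p2:(2,2)->(2,3) | p3:escaped | p4:escaped
Step 4: p0:(2,3)->(2,4)->EXIT | p1:escaped | p2:(2,3)->(2,4)->EXIT | p3:escaped | p4:escaped

ESCAPED ESCAPED ESCAPED ESCAPED ESCAPED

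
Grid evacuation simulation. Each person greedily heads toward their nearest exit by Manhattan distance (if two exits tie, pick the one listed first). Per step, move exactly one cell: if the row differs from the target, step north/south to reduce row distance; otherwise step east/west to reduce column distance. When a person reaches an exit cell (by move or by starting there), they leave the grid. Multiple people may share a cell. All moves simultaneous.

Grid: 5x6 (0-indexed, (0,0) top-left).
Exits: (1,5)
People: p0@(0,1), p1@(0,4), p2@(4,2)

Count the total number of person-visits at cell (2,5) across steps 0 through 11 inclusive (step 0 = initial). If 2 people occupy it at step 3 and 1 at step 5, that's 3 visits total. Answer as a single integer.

Answer: 0

Derivation:
Step 0: p0@(0,1) p1@(0,4) p2@(4,2) -> at (2,5): 0 [-], cum=0
Step 1: p0@(1,1) p1@(1,4) p2@(3,2) -> at (2,5): 0 [-], cum=0
Step 2: p0@(1,2) p1@ESC p2@(2,2) -> at (2,5): 0 [-], cum=0
Step 3: p0@(1,3) p1@ESC p2@(1,2) -> at (2,5): 0 [-], cum=0
Step 4: p0@(1,4) p1@ESC p2@(1,3) -> at (2,5): 0 [-], cum=0
Step 5: p0@ESC p1@ESC p2@(1,4) -> at (2,5): 0 [-], cum=0
Step 6: p0@ESC p1@ESC p2@ESC -> at (2,5): 0 [-], cum=0
Total visits = 0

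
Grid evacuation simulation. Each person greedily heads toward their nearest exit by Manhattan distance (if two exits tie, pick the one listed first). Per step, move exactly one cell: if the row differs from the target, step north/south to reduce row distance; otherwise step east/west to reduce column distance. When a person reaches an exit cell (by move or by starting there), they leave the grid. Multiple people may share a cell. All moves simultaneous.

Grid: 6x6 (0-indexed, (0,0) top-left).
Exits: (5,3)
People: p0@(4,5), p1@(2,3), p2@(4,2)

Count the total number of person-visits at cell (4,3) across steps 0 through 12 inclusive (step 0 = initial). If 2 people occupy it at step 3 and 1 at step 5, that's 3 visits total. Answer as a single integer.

Answer: 1

Derivation:
Step 0: p0@(4,5) p1@(2,3) p2@(4,2) -> at (4,3): 0 [-], cum=0
Step 1: p0@(5,5) p1@(3,3) p2@(5,2) -> at (4,3): 0 [-], cum=0
Step 2: p0@(5,4) p1@(4,3) p2@ESC -> at (4,3): 1 [p1], cum=1
Step 3: p0@ESC p1@ESC p2@ESC -> at (4,3): 0 [-], cum=1
Total visits = 1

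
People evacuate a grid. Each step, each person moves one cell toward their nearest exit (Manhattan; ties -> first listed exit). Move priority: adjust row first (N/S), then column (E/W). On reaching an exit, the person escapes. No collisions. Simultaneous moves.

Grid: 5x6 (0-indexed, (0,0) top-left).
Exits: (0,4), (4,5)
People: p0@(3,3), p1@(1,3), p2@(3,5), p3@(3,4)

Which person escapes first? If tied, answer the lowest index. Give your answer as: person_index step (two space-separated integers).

Step 1: p0:(3,3)->(4,3) | p1:(1,3)->(0,3) | p2:(3,5)->(4,5)->EXIT | p3:(3,4)->(4,4)
Step 2: p0:(4,3)->(4,4) | p1:(0,3)->(0,4)->EXIT | p2:escaped | p3:(4,4)->(4,5)->EXIT
Step 3: p0:(4,4)->(4,5)->EXIT | p1:escaped | p2:escaped | p3:escaped
Exit steps: [3, 2, 1, 2]
First to escape: p2 at step 1

Answer: 2 1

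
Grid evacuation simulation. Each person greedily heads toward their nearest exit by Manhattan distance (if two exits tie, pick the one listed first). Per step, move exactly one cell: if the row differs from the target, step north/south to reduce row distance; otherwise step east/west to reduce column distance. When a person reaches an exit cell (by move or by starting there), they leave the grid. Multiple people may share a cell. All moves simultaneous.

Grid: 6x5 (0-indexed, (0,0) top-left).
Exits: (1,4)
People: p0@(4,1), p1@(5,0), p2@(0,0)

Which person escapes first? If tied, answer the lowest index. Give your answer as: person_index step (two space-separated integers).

Step 1: p0:(4,1)->(3,1) | p1:(5,0)->(4,0) | p2:(0,0)->(1,0)
Step 2: p0:(3,1)->(2,1) | p1:(4,0)->(3,0) | p2:(1,0)->(1,1)
Step 3: p0:(2,1)->(1,1) | p1:(3,0)->(2,0) | p2:(1,1)->(1,2)
Step 4: p0:(1,1)->(1,2) | p1:(2,0)->(1,0) | p2:(1,2)->(1,3)
Step 5: p0:(1,2)->(1,3) | p1:(1,0)->(1,1) | p2:(1,3)->(1,4)->EXIT
Step 6: p0:(1,3)->(1,4)->EXIT | p1:(1,1)->(1,2) | p2:escaped
Step 7: p0:escaped | p1:(1,2)->(1,3) | p2:escaped
Step 8: p0:escaped | p1:(1,3)->(1,4)->EXIT | p2:escaped
Exit steps: [6, 8, 5]
First to escape: p2 at step 5

Answer: 2 5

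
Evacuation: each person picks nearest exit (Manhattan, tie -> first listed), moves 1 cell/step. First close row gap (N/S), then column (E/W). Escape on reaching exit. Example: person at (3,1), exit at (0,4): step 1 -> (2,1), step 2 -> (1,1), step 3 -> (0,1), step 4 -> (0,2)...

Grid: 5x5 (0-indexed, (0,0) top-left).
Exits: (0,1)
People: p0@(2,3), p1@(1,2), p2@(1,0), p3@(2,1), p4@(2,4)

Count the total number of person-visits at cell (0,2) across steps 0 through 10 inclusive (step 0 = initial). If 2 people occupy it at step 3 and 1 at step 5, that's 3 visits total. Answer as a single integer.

Step 0: p0@(2,3) p1@(1,2) p2@(1,0) p3@(2,1) p4@(2,4) -> at (0,2): 0 [-], cum=0
Step 1: p0@(1,3) p1@(0,2) p2@(0,0) p3@(1,1) p4@(1,4) -> at (0,2): 1 [p1], cum=1
Step 2: p0@(0,3) p1@ESC p2@ESC p3@ESC p4@(0,4) -> at (0,2): 0 [-], cum=1
Step 3: p0@(0,2) p1@ESC p2@ESC p3@ESC p4@(0,3) -> at (0,2): 1 [p0], cum=2
Step 4: p0@ESC p1@ESC p2@ESC p3@ESC p4@(0,2) -> at (0,2): 1 [p4], cum=3
Step 5: p0@ESC p1@ESC p2@ESC p3@ESC p4@ESC -> at (0,2): 0 [-], cum=3
Total visits = 3

Answer: 3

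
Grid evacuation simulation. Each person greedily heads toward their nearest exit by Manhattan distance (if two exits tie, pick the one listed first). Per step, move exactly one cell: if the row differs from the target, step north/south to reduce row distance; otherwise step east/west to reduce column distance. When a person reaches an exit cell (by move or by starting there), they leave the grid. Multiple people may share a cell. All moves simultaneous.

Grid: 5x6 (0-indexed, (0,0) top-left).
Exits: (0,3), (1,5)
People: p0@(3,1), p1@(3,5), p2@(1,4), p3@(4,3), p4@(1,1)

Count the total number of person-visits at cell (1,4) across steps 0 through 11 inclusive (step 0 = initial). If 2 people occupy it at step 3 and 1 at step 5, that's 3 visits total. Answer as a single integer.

Step 0: p0@(3,1) p1@(3,5) p2@(1,4) p3@(4,3) p4@(1,1) -> at (1,4): 1 [p2], cum=1
Step 1: p0@(2,1) p1@(2,5) p2@ESC p3@(3,3) p4@(0,1) -> at (1,4): 0 [-], cum=1
Step 2: p0@(1,1) p1@ESC p2@ESC p3@(2,3) p4@(0,2) -> at (1,4): 0 [-], cum=1
Step 3: p0@(0,1) p1@ESC p2@ESC p3@(1,3) p4@ESC -> at (1,4): 0 [-], cum=1
Step 4: p0@(0,2) p1@ESC p2@ESC p3@ESC p4@ESC -> at (1,4): 0 [-], cum=1
Step 5: p0@ESC p1@ESC p2@ESC p3@ESC p4@ESC -> at (1,4): 0 [-], cum=1
Total visits = 1

Answer: 1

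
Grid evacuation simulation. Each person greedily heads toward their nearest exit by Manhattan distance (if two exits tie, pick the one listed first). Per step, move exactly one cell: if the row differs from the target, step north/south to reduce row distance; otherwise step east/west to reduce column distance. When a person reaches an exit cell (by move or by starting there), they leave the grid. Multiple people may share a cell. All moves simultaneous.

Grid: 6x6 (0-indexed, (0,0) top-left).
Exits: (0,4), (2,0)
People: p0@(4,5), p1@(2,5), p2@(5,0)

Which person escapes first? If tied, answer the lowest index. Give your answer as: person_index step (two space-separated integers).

Step 1: p0:(4,5)->(3,5) | p1:(2,5)->(1,5) | p2:(5,0)->(4,0)
Step 2: p0:(3,5)->(2,5) | p1:(1,5)->(0,5) | p2:(4,0)->(3,0)
Step 3: p0:(2,5)->(1,5) | p1:(0,5)->(0,4)->EXIT | p2:(3,0)->(2,0)->EXIT
Step 4: p0:(1,5)->(0,5) | p1:escaped | p2:escaped
Step 5: p0:(0,5)->(0,4)->EXIT | p1:escaped | p2:escaped
Exit steps: [5, 3, 3]
First to escape: p1 at step 3

Answer: 1 3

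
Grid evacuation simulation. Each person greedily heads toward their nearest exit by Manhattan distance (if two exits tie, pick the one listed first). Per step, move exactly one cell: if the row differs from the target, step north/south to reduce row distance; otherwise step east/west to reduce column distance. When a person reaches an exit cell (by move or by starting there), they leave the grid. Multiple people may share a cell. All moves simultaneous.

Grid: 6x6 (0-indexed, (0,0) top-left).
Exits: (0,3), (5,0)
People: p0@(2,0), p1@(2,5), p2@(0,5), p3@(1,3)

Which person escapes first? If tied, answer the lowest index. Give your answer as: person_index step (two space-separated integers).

Answer: 3 1

Derivation:
Step 1: p0:(2,0)->(3,0) | p1:(2,5)->(1,5) | p2:(0,5)->(0,4) | p3:(1,3)->(0,3)->EXIT
Step 2: p0:(3,0)->(4,0) | p1:(1,5)->(0,5) | p2:(0,4)->(0,3)->EXIT | p3:escaped
Step 3: p0:(4,0)->(5,0)->EXIT | p1:(0,5)->(0,4) | p2:escaped | p3:escaped
Step 4: p0:escaped | p1:(0,4)->(0,3)->EXIT | p2:escaped | p3:escaped
Exit steps: [3, 4, 2, 1]
First to escape: p3 at step 1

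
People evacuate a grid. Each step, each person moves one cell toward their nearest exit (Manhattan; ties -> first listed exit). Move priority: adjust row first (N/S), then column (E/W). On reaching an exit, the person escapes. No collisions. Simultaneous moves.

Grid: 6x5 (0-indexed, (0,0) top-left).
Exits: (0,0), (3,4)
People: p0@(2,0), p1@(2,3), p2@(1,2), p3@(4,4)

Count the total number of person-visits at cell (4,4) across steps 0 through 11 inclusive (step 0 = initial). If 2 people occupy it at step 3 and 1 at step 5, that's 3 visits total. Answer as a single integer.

Step 0: p0@(2,0) p1@(2,3) p2@(1,2) p3@(4,4) -> at (4,4): 1 [p3], cum=1
Step 1: p0@(1,0) p1@(3,3) p2@(0,2) p3@ESC -> at (4,4): 0 [-], cum=1
Step 2: p0@ESC p1@ESC p2@(0,1) p3@ESC -> at (4,4): 0 [-], cum=1
Step 3: p0@ESC p1@ESC p2@ESC p3@ESC -> at (4,4): 0 [-], cum=1
Total visits = 1

Answer: 1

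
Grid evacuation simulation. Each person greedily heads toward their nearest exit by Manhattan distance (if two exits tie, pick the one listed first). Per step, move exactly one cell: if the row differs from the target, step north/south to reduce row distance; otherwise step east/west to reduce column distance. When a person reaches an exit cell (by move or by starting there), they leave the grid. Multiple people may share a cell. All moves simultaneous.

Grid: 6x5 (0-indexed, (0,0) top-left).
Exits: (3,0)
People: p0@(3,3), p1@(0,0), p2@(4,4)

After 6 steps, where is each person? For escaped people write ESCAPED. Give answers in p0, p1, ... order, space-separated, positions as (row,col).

Step 1: p0:(3,3)->(3,2) | p1:(0,0)->(1,0) | p2:(4,4)->(3,4)
Step 2: p0:(3,2)->(3,1) | p1:(1,0)->(2,0) | p2:(3,4)->(3,3)
Step 3: p0:(3,1)->(3,0)->EXIT | p1:(2,0)->(3,0)->EXIT | p2:(3,3)->(3,2)
Step 4: p0:escaped | p1:escaped | p2:(3,2)->(3,1)
Step 5: p0:escaped | p1:escaped | p2:(3,1)->(3,0)->EXIT

ESCAPED ESCAPED ESCAPED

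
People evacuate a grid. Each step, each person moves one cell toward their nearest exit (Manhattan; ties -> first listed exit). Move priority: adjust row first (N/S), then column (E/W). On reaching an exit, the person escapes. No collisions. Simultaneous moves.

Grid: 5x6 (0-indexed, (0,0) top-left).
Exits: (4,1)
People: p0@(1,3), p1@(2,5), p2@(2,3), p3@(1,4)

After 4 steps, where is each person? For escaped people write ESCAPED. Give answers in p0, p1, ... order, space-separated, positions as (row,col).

Step 1: p0:(1,3)->(2,3) | p1:(2,5)->(3,5) | p2:(2,3)->(3,3) | p3:(1,4)->(2,4)
Step 2: p0:(2,3)->(3,3) | p1:(3,5)->(4,5) | p2:(3,3)->(4,3) | p3:(2,4)->(3,4)
Step 3: p0:(3,3)->(4,3) | p1:(4,5)->(4,4) | p2:(4,3)->(4,2) | p3:(3,4)->(4,4)
Step 4: p0:(4,3)->(4,2) | p1:(4,4)->(4,3) | p2:(4,2)->(4,1)->EXIT | p3:(4,4)->(4,3)

(4,2) (4,3) ESCAPED (4,3)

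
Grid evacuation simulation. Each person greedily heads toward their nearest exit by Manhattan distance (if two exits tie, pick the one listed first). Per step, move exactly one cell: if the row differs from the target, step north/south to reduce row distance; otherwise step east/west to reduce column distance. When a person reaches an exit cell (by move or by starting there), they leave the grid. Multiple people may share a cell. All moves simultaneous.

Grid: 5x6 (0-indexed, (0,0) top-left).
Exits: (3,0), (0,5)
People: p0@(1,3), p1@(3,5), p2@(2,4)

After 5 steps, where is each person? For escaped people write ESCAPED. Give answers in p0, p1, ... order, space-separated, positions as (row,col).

Step 1: p0:(1,3)->(0,3) | p1:(3,5)->(2,5) | p2:(2,4)->(1,4)
Step 2: p0:(0,3)->(0,4) | p1:(2,5)->(1,5) | p2:(1,4)->(0,4)
Step 3: p0:(0,4)->(0,5)->EXIT | p1:(1,5)->(0,5)->EXIT | p2:(0,4)->(0,5)->EXIT

ESCAPED ESCAPED ESCAPED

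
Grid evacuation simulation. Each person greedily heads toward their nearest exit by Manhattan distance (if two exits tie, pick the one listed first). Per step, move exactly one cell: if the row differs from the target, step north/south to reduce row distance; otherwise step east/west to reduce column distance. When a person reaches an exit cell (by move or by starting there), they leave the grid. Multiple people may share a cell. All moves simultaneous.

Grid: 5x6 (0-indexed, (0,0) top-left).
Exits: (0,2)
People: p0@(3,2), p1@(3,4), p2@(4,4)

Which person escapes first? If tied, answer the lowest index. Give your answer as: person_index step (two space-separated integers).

Answer: 0 3

Derivation:
Step 1: p0:(3,2)->(2,2) | p1:(3,4)->(2,4) | p2:(4,4)->(3,4)
Step 2: p0:(2,2)->(1,2) | p1:(2,4)->(1,4) | p2:(3,4)->(2,4)
Step 3: p0:(1,2)->(0,2)->EXIT | p1:(1,4)->(0,4) | p2:(2,4)->(1,4)
Step 4: p0:escaped | p1:(0,4)->(0,3) | p2:(1,4)->(0,4)
Step 5: p0:escaped | p1:(0,3)->(0,2)->EXIT | p2:(0,4)->(0,3)
Step 6: p0:escaped | p1:escaped | p2:(0,3)->(0,2)->EXIT
Exit steps: [3, 5, 6]
First to escape: p0 at step 3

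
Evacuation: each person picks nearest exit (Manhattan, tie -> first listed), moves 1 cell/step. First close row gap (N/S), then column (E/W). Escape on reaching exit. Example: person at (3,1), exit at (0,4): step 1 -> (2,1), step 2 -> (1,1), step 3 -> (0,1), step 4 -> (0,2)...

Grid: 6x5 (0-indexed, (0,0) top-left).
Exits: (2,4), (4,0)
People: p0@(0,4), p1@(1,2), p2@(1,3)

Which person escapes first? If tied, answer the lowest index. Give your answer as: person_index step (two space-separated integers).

Step 1: p0:(0,4)->(1,4) | p1:(1,2)->(2,2) | p2:(1,3)->(2,3)
Step 2: p0:(1,4)->(2,4)->EXIT | p1:(2,2)->(2,3) | p2:(2,3)->(2,4)->EXIT
Step 3: p0:escaped | p1:(2,3)->(2,4)->EXIT | p2:escaped
Exit steps: [2, 3, 2]
First to escape: p0 at step 2

Answer: 0 2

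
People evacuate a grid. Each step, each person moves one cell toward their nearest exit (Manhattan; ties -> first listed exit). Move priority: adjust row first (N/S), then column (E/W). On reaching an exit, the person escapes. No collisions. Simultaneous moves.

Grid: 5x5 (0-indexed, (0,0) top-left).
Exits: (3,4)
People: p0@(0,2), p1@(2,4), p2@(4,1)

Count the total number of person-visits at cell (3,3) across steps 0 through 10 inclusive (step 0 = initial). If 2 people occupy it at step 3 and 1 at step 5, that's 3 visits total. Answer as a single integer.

Answer: 2

Derivation:
Step 0: p0@(0,2) p1@(2,4) p2@(4,1) -> at (3,3): 0 [-], cum=0
Step 1: p0@(1,2) p1@ESC p2@(3,1) -> at (3,3): 0 [-], cum=0
Step 2: p0@(2,2) p1@ESC p2@(3,2) -> at (3,3): 0 [-], cum=0
Step 3: p0@(3,2) p1@ESC p2@(3,3) -> at (3,3): 1 [p2], cum=1
Step 4: p0@(3,3) p1@ESC p2@ESC -> at (3,3): 1 [p0], cum=2
Step 5: p0@ESC p1@ESC p2@ESC -> at (3,3): 0 [-], cum=2
Total visits = 2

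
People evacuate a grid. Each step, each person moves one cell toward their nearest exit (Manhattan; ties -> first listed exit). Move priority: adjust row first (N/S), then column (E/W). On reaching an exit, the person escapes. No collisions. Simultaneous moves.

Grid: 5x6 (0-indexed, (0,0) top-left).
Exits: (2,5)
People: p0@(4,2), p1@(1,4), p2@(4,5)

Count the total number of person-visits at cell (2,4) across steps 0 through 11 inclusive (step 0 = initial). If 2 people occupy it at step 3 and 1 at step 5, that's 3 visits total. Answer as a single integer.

Answer: 2

Derivation:
Step 0: p0@(4,2) p1@(1,4) p2@(4,5) -> at (2,4): 0 [-], cum=0
Step 1: p0@(3,2) p1@(2,4) p2@(3,5) -> at (2,4): 1 [p1], cum=1
Step 2: p0@(2,2) p1@ESC p2@ESC -> at (2,4): 0 [-], cum=1
Step 3: p0@(2,3) p1@ESC p2@ESC -> at (2,4): 0 [-], cum=1
Step 4: p0@(2,4) p1@ESC p2@ESC -> at (2,4): 1 [p0], cum=2
Step 5: p0@ESC p1@ESC p2@ESC -> at (2,4): 0 [-], cum=2
Total visits = 2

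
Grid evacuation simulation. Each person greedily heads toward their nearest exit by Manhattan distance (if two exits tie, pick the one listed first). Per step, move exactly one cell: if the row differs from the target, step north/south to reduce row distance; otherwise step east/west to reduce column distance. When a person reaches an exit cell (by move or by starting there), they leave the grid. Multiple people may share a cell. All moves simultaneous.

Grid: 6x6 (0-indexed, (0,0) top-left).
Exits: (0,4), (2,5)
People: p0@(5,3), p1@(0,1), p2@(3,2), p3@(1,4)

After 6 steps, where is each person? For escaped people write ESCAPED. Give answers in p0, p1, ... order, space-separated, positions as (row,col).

Step 1: p0:(5,3)->(4,3) | p1:(0,1)->(0,2) | p2:(3,2)->(2,2) | p3:(1,4)->(0,4)->EXIT
Step 2: p0:(4,3)->(3,3) | p1:(0,2)->(0,3) | p2:(2,2)->(2,3) | p3:escaped
Step 3: p0:(3,3)->(2,3) | p1:(0,3)->(0,4)->EXIT | p2:(2,3)->(2,4) | p3:escaped
Step 4: p0:(2,3)->(2,4) | p1:escaped | p2:(2,4)->(2,5)->EXIT | p3:escaped
Step 5: p0:(2,4)->(2,5)->EXIT | p1:escaped | p2:escaped | p3:escaped

ESCAPED ESCAPED ESCAPED ESCAPED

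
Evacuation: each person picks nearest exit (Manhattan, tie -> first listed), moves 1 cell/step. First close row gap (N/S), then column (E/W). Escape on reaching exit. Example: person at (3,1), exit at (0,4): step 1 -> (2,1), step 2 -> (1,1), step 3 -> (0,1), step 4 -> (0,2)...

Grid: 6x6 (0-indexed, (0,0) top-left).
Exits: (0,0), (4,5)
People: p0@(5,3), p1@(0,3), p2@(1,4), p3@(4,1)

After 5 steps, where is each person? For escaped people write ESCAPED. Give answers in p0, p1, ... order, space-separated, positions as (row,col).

Step 1: p0:(5,3)->(4,3) | p1:(0,3)->(0,2) | p2:(1,4)->(2,4) | p3:(4,1)->(4,2)
Step 2: p0:(4,3)->(4,4) | p1:(0,2)->(0,1) | p2:(2,4)->(3,4) | p3:(4,2)->(4,3)
Step 3: p0:(4,4)->(4,5)->EXIT | p1:(0,1)->(0,0)->EXIT | p2:(3,4)->(4,4) | p3:(4,3)->(4,4)
Step 4: p0:escaped | p1:escaped | p2:(4,4)->(4,5)->EXIT | p3:(4,4)->(4,5)->EXIT

ESCAPED ESCAPED ESCAPED ESCAPED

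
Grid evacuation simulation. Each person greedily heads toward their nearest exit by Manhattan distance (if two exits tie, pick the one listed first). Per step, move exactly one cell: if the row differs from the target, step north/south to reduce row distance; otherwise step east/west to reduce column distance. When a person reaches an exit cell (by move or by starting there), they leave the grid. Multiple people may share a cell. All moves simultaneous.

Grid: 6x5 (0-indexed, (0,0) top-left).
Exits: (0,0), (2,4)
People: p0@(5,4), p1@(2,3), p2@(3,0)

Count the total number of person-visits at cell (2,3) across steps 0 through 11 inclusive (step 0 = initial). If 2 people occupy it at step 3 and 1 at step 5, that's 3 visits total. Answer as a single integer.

Step 0: p0@(5,4) p1@(2,3) p2@(3,0) -> at (2,3): 1 [p1], cum=1
Step 1: p0@(4,4) p1@ESC p2@(2,0) -> at (2,3): 0 [-], cum=1
Step 2: p0@(3,4) p1@ESC p2@(1,0) -> at (2,3): 0 [-], cum=1
Step 3: p0@ESC p1@ESC p2@ESC -> at (2,3): 0 [-], cum=1
Total visits = 1

Answer: 1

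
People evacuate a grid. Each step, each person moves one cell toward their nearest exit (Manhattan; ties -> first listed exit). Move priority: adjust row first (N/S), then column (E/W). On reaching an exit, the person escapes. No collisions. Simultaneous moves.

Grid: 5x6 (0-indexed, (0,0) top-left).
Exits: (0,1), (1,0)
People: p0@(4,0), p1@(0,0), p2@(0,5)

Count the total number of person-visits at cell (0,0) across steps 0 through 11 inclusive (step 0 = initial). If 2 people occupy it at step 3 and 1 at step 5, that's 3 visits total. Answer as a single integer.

Answer: 1

Derivation:
Step 0: p0@(4,0) p1@(0,0) p2@(0,5) -> at (0,0): 1 [p1], cum=1
Step 1: p0@(3,0) p1@ESC p2@(0,4) -> at (0,0): 0 [-], cum=1
Step 2: p0@(2,0) p1@ESC p2@(0,3) -> at (0,0): 0 [-], cum=1
Step 3: p0@ESC p1@ESC p2@(0,2) -> at (0,0): 0 [-], cum=1
Step 4: p0@ESC p1@ESC p2@ESC -> at (0,0): 0 [-], cum=1
Total visits = 1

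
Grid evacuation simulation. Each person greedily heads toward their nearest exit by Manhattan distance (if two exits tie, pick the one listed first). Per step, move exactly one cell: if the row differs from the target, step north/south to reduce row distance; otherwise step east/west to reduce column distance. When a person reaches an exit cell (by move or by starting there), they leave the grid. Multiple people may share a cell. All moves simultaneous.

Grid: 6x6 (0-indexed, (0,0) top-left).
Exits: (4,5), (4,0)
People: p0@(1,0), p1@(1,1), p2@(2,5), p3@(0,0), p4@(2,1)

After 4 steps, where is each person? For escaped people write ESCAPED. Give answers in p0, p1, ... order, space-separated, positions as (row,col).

Step 1: p0:(1,0)->(2,0) | p1:(1,1)->(2,1) | p2:(2,5)->(3,5) | p3:(0,0)->(1,0) | p4:(2,1)->(3,1)
Step 2: p0:(2,0)->(3,0) | p1:(2,1)->(3,1) | p2:(3,5)->(4,5)->EXIT | p3:(1,0)->(2,0) | p4:(3,1)->(4,1)
Step 3: p0:(3,0)->(4,0)->EXIT | p1:(3,1)->(4,1) | p2:escaped | p3:(2,0)->(3,0) | p4:(4,1)->(4,0)->EXIT
Step 4: p0:escaped | p1:(4,1)->(4,0)->EXIT | p2:escaped | p3:(3,0)->(4,0)->EXIT | p4:escaped

ESCAPED ESCAPED ESCAPED ESCAPED ESCAPED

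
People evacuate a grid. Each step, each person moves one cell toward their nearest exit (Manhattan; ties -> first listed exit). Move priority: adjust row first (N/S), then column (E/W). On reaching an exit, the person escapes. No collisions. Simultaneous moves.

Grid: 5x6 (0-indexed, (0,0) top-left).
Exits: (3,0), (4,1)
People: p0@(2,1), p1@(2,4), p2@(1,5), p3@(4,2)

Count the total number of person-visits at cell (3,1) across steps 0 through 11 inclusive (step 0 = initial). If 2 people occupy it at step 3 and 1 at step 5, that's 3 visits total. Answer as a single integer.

Answer: 3

Derivation:
Step 0: p0@(2,1) p1@(2,4) p2@(1,5) p3@(4,2) -> at (3,1): 0 [-], cum=0
Step 1: p0@(3,1) p1@(3,4) p2@(2,5) p3@ESC -> at (3,1): 1 [p0], cum=1
Step 2: p0@ESC p1@(3,3) p2@(3,5) p3@ESC -> at (3,1): 0 [-], cum=1
Step 3: p0@ESC p1@(3,2) p2@(3,4) p3@ESC -> at (3,1): 0 [-], cum=1
Step 4: p0@ESC p1@(3,1) p2@(3,3) p3@ESC -> at (3,1): 1 [p1], cum=2
Step 5: p0@ESC p1@ESC p2@(3,2) p3@ESC -> at (3,1): 0 [-], cum=2
Step 6: p0@ESC p1@ESC p2@(3,1) p3@ESC -> at (3,1): 1 [p2], cum=3
Step 7: p0@ESC p1@ESC p2@ESC p3@ESC -> at (3,1): 0 [-], cum=3
Total visits = 3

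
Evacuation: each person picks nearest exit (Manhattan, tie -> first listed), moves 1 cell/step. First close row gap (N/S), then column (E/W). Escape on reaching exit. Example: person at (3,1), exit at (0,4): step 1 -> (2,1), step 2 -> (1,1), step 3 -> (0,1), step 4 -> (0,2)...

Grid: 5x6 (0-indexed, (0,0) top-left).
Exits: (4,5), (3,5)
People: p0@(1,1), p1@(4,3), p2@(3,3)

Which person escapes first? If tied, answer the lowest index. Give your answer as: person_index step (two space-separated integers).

Step 1: p0:(1,1)->(2,1) | p1:(4,3)->(4,4) | p2:(3,3)->(3,4)
Step 2: p0:(2,1)->(3,1) | p1:(4,4)->(4,5)->EXIT | p2:(3,4)->(3,5)->EXIT
Step 3: p0:(3,1)->(3,2) | p1:escaped | p2:escaped
Step 4: p0:(3,2)->(3,3) | p1:escaped | p2:escaped
Step 5: p0:(3,3)->(3,4) | p1:escaped | p2:escaped
Step 6: p0:(3,4)->(3,5)->EXIT | p1:escaped | p2:escaped
Exit steps: [6, 2, 2]
First to escape: p1 at step 2

Answer: 1 2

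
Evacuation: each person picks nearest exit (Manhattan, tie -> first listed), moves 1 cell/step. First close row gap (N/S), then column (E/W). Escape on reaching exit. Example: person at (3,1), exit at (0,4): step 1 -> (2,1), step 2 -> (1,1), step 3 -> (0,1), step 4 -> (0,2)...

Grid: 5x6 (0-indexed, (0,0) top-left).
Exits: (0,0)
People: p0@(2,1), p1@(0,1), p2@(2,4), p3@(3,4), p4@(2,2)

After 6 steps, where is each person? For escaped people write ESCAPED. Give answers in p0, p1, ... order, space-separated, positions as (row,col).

Step 1: p0:(2,1)->(1,1) | p1:(0,1)->(0,0)->EXIT | p2:(2,4)->(1,4) | p3:(3,4)->(2,4) | p4:(2,2)->(1,2)
Step 2: p0:(1,1)->(0,1) | p1:escaped | p2:(1,4)->(0,4) | p3:(2,4)->(1,4) | p4:(1,2)->(0,2)
Step 3: p0:(0,1)->(0,0)->EXIT | p1:escaped | p2:(0,4)->(0,3) | p3:(1,4)->(0,4) | p4:(0,2)->(0,1)
Step 4: p0:escaped | p1:escaped | p2:(0,3)->(0,2) | p3:(0,4)->(0,3) | p4:(0,1)->(0,0)->EXIT
Step 5: p0:escaped | p1:escaped | p2:(0,2)->(0,1) | p3:(0,3)->(0,2) | p4:escaped
Step 6: p0:escaped | p1:escaped | p2:(0,1)->(0,0)->EXIT | p3:(0,2)->(0,1) | p4:escaped

ESCAPED ESCAPED ESCAPED (0,1) ESCAPED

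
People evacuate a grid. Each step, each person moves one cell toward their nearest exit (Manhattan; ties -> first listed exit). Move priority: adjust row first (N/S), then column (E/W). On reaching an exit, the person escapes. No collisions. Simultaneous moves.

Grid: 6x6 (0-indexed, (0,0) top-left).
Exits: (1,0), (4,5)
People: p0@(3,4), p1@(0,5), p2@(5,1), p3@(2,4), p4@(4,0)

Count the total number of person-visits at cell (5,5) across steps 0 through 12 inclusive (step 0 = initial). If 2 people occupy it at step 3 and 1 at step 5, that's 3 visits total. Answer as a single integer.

Answer: 0

Derivation:
Step 0: p0@(3,4) p1@(0,5) p2@(5,1) p3@(2,4) p4@(4,0) -> at (5,5): 0 [-], cum=0
Step 1: p0@(4,4) p1@(1,5) p2@(4,1) p3@(3,4) p4@(3,0) -> at (5,5): 0 [-], cum=0
Step 2: p0@ESC p1@(2,5) p2@(3,1) p3@(4,4) p4@(2,0) -> at (5,5): 0 [-], cum=0
Step 3: p0@ESC p1@(3,5) p2@(2,1) p3@ESC p4@ESC -> at (5,5): 0 [-], cum=0
Step 4: p0@ESC p1@ESC p2@(1,1) p3@ESC p4@ESC -> at (5,5): 0 [-], cum=0
Step 5: p0@ESC p1@ESC p2@ESC p3@ESC p4@ESC -> at (5,5): 0 [-], cum=0
Total visits = 0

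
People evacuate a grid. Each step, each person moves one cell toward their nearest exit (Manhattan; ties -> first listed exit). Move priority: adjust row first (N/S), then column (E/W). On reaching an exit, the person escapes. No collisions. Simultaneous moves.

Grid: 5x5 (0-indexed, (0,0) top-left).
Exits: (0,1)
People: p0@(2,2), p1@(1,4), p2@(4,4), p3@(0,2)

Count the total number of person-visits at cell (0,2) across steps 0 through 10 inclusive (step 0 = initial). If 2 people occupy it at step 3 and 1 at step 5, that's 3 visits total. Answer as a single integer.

Answer: 4

Derivation:
Step 0: p0@(2,2) p1@(1,4) p2@(4,4) p3@(0,2) -> at (0,2): 1 [p3], cum=1
Step 1: p0@(1,2) p1@(0,4) p2@(3,4) p3@ESC -> at (0,2): 0 [-], cum=1
Step 2: p0@(0,2) p1@(0,3) p2@(2,4) p3@ESC -> at (0,2): 1 [p0], cum=2
Step 3: p0@ESC p1@(0,2) p2@(1,4) p3@ESC -> at (0,2): 1 [p1], cum=3
Step 4: p0@ESC p1@ESC p2@(0,4) p3@ESC -> at (0,2): 0 [-], cum=3
Step 5: p0@ESC p1@ESC p2@(0,3) p3@ESC -> at (0,2): 0 [-], cum=3
Step 6: p0@ESC p1@ESC p2@(0,2) p3@ESC -> at (0,2): 1 [p2], cum=4
Step 7: p0@ESC p1@ESC p2@ESC p3@ESC -> at (0,2): 0 [-], cum=4
Total visits = 4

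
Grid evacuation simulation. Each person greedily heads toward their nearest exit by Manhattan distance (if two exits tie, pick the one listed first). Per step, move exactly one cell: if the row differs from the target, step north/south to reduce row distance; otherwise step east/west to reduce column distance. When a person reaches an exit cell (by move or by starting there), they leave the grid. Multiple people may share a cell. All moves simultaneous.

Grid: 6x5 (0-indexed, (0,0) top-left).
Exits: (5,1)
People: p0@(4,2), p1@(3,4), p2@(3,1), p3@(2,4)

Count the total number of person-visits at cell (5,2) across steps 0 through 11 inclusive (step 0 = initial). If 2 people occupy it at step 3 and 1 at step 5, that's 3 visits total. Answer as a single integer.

Step 0: p0@(4,2) p1@(3,4) p2@(3,1) p3@(2,4) -> at (5,2): 0 [-], cum=0
Step 1: p0@(5,2) p1@(4,4) p2@(4,1) p3@(3,4) -> at (5,2): 1 [p0], cum=1
Step 2: p0@ESC p1@(5,4) p2@ESC p3@(4,4) -> at (5,2): 0 [-], cum=1
Step 3: p0@ESC p1@(5,3) p2@ESC p3@(5,4) -> at (5,2): 0 [-], cum=1
Step 4: p0@ESC p1@(5,2) p2@ESC p3@(5,3) -> at (5,2): 1 [p1], cum=2
Step 5: p0@ESC p1@ESC p2@ESC p3@(5,2) -> at (5,2): 1 [p3], cum=3
Step 6: p0@ESC p1@ESC p2@ESC p3@ESC -> at (5,2): 0 [-], cum=3
Total visits = 3

Answer: 3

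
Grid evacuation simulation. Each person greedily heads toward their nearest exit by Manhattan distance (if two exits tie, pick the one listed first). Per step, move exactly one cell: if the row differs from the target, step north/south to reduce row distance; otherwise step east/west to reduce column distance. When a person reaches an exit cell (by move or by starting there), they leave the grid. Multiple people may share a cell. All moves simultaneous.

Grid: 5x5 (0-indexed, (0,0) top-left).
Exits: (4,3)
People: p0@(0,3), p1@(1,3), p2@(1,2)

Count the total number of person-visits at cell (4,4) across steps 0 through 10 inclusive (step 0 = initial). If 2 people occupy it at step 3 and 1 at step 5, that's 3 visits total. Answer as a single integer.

Step 0: p0@(0,3) p1@(1,3) p2@(1,2) -> at (4,4): 0 [-], cum=0
Step 1: p0@(1,3) p1@(2,3) p2@(2,2) -> at (4,4): 0 [-], cum=0
Step 2: p0@(2,3) p1@(3,3) p2@(3,2) -> at (4,4): 0 [-], cum=0
Step 3: p0@(3,3) p1@ESC p2@(4,2) -> at (4,4): 0 [-], cum=0
Step 4: p0@ESC p1@ESC p2@ESC -> at (4,4): 0 [-], cum=0
Total visits = 0

Answer: 0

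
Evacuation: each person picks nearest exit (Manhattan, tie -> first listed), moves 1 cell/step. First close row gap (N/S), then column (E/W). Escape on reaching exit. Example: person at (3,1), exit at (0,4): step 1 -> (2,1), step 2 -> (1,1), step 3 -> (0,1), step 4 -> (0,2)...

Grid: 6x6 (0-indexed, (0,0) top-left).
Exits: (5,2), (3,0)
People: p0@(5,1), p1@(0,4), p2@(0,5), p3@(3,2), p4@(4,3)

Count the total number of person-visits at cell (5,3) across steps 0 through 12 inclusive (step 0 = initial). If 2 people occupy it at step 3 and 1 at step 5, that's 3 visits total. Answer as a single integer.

Step 0: p0@(5,1) p1@(0,4) p2@(0,5) p3@(3,2) p4@(4,3) -> at (5,3): 0 [-], cum=0
Step 1: p0@ESC p1@(1,4) p2@(1,5) p3@(4,2) p4@(5,3) -> at (5,3): 1 [p4], cum=1
Step 2: p0@ESC p1@(2,4) p2@(2,5) p3@ESC p4@ESC -> at (5,3): 0 [-], cum=1
Step 3: p0@ESC p1@(3,4) p2@(3,5) p3@ESC p4@ESC -> at (5,3): 0 [-], cum=1
Step 4: p0@ESC p1@(4,4) p2@(4,5) p3@ESC p4@ESC -> at (5,3): 0 [-], cum=1
Step 5: p0@ESC p1@(5,4) p2@(5,5) p3@ESC p4@ESC -> at (5,3): 0 [-], cum=1
Step 6: p0@ESC p1@(5,3) p2@(5,4) p3@ESC p4@ESC -> at (5,3): 1 [p1], cum=2
Step 7: p0@ESC p1@ESC p2@(5,3) p3@ESC p4@ESC -> at (5,3): 1 [p2], cum=3
Step 8: p0@ESC p1@ESC p2@ESC p3@ESC p4@ESC -> at (5,3): 0 [-], cum=3
Total visits = 3

Answer: 3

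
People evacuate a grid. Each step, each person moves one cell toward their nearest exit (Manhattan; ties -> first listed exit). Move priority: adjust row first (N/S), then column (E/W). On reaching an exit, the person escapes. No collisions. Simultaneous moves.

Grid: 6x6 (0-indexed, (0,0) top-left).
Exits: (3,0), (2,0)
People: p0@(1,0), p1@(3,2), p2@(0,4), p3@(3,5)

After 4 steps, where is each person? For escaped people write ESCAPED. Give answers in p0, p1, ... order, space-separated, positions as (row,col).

Step 1: p0:(1,0)->(2,0)->EXIT | p1:(3,2)->(3,1) | p2:(0,4)->(1,4) | p3:(3,5)->(3,4)
Step 2: p0:escaped | p1:(3,1)->(3,0)->EXIT | p2:(1,4)->(2,4) | p3:(3,4)->(3,3)
Step 3: p0:escaped | p1:escaped | p2:(2,4)->(2,3) | p3:(3,3)->(3,2)
Step 4: p0:escaped | p1:escaped | p2:(2,3)->(2,2) | p3:(3,2)->(3,1)

ESCAPED ESCAPED (2,2) (3,1)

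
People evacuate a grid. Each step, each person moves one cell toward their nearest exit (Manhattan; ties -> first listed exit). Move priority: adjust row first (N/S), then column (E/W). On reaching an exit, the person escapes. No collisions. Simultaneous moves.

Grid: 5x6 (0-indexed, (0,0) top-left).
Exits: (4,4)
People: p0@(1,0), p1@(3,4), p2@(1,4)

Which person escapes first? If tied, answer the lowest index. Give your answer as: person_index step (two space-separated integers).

Step 1: p0:(1,0)->(2,0) | p1:(3,4)->(4,4)->EXIT | p2:(1,4)->(2,4)
Step 2: p0:(2,0)->(3,0) | p1:escaped | p2:(2,4)->(3,4)
Step 3: p0:(3,0)->(4,0) | p1:escaped | p2:(3,4)->(4,4)->EXIT
Step 4: p0:(4,0)->(4,1) | p1:escaped | p2:escaped
Step 5: p0:(4,1)->(4,2) | p1:escaped | p2:escaped
Step 6: p0:(4,2)->(4,3) | p1:escaped | p2:escaped
Step 7: p0:(4,3)->(4,4)->EXIT | p1:escaped | p2:escaped
Exit steps: [7, 1, 3]
First to escape: p1 at step 1

Answer: 1 1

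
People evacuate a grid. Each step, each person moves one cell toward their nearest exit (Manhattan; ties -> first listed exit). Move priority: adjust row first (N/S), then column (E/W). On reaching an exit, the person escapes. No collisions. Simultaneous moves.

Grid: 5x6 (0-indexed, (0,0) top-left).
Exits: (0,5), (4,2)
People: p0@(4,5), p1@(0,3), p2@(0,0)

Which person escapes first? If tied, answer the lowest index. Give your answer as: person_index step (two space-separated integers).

Answer: 1 2

Derivation:
Step 1: p0:(4,5)->(4,4) | p1:(0,3)->(0,4) | p2:(0,0)->(0,1)
Step 2: p0:(4,4)->(4,3) | p1:(0,4)->(0,5)->EXIT | p2:(0,1)->(0,2)
Step 3: p0:(4,3)->(4,2)->EXIT | p1:escaped | p2:(0,2)->(0,3)
Step 4: p0:escaped | p1:escaped | p2:(0,3)->(0,4)
Step 5: p0:escaped | p1:escaped | p2:(0,4)->(0,5)->EXIT
Exit steps: [3, 2, 5]
First to escape: p1 at step 2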